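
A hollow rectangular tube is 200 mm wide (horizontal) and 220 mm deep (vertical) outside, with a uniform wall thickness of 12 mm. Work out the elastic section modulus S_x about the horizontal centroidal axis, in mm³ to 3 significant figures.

Break the section into simple shapes (no overlaps), measuring from the bottom-left corner of the bounding box.
Outer rectangle: 200 × 220, A = 44 000 mm², y = 110 mm, Ī = 177 466 667 mm⁴.
Inner void (subtracted): 176 × 196, A = 34 496 mm², y = 110 mm, Ī = 110 433 195 mm⁴.
By symmetry the centroid is at mid-height, ȳ = 110 mm.
All pieces are centred on the horizontal centroidal axis, so I = ΣĪ (holes subtracted) = 67 033 472 mm⁴.
Extreme fibre distance c = 110 mm; S = I/c = 609 395 mm³.

S_x ≈ 6.09 × 10⁵ mm³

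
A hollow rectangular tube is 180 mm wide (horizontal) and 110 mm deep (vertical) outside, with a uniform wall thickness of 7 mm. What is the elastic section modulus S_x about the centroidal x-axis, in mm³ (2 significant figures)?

S_x ≈ 1.4 × 10⁵ mm³

Treat the section as a set of non-overlapping primitives; coordinates are from the bounding-box lower-left.
Outer rectangle: 180 × 110, A = 19 800 mm², y = 55 mm, Ī = 19 965 000 mm⁴.
Inner void (subtracted): 166 × 96, A = 15 936 mm², y = 55 mm, Ī = 12 238 848 mm⁴.
By symmetry the centroid is at mid-height, ȳ = 55 mm.
All pieces are centred on the centroidal x-axis, so I = ΣĪ (holes subtracted) = 7 726 152 mm⁴.
Extreme fibre distance c = 55 mm; S = I/c = 140 475 mm³.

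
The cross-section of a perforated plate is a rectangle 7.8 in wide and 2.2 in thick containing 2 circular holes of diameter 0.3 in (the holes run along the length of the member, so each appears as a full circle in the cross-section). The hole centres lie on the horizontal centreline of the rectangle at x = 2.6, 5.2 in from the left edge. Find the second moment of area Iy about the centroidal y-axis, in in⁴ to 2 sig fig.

Decompose the section into non-overlapping parts with the origin at the bottom-left of its bounding rectangle.
Plate: 7.8 × 2.2, A = 17.16 in², x = 3.9 in, Ī = 87 in⁴.
Hole 1 (subtracted): ⌀0.3, A = 0.07069 in², x = 2.6 in, Ī = 0.0003976 in⁴.
Hole 2 (subtracted): ⌀0.3, A = 0.07069 in², x = 5.2 in, Ī = 0.0003976 in⁴.
By symmetry the centroid is at mid-width, x̄ = 3.9 in.
Transfer each piece to the centroidal y-axis using Ī + A·d² with d = x − 3.9:
  plate: d = 0 in → contributes +87 in⁴
  hole 1: d = -1.3 in → contributes −0.1199 in⁴
  hole 2: d = 1.3 in → contributes −0.1199 in⁴
Total I = 86.76 in⁴.

Iy ≈ 87 in⁴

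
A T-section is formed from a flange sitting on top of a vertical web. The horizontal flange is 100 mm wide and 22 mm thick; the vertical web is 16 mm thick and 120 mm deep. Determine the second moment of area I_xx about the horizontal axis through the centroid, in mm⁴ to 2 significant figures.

Break the section into simple shapes (no overlaps), measuring from the bottom-left corner of the bounding box.
Flange: 100 × 22, A = 2 200 mm², y = 131 mm, Ī = 88 733 mm⁴.
Web: 16 × 120, A = 1 920 mm², y = 60 mm, Ī = 2 304 000 mm⁴.
Centroid: ȳ = ΣA·y / ΣA = 97.91 mm.
Transfer each piece to the horizontal axis through the centroid using Ī + A·d² with d = y − 97.91:
  flange: d = 33.09 mm → contributes +2 497 238 mm⁴
  web: d = -37.91 mm → contributes +5 063 744 mm⁴
Total I = 7 560 982 mm⁴.

I_xx ≈ 7.6 × 10⁶ mm⁴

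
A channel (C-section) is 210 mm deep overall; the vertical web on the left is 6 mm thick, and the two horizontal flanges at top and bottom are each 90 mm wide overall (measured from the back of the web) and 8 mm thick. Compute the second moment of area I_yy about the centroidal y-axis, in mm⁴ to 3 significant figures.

I_yy ≈ 2.11 × 10⁶ mm⁴

Split into non-overlapping primitives; take the origin at the lower-left of the bounding box.
Web: 6 × 210, A = 1 260 mm², x = 3 mm, Ī = 3 780 mm⁴.
Top flange (beyond web): 84 × 8, A = 672 mm², x = 48 mm, Ī = 395 136 mm⁴.
Bottom flange (beyond web): 84 × 8, A = 672 mm², x = 48 mm, Ī = 395 136 mm⁴.
Centroid: x̄ = ΣA·x / ΣA = 26.226 mm.
Transfer each piece to the centroidal y-axis using Ī + A·d² with d = x − 26.226:
  web: d = -23.226 mm → contributes +683 472 mm⁴
  top flange (beyond web): d = 21.774 mm → contributes +713 742 mm⁴
  bottom flange (beyond web): d = 21.774 mm → contributes +713 742 mm⁴
Total I = 2 110 955 mm⁴.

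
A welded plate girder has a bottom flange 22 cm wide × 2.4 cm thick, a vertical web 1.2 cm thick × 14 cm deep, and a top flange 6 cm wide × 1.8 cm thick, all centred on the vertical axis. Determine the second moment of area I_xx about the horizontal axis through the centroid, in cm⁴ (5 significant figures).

I_xx ≈ 3023.8 cm⁴

Treat the section as a set of non-overlapping primitives; coordinates are from the bounding-box lower-left.
Bottom plate: 22 × 2.4, A = 52.8 cm², y = 1.2 cm, Ī = 25.344 cm⁴.
Web plate: 1.2 × 14, A = 16.8 cm², y = 9.4 cm, Ī = 274.4 cm⁴.
Top plate: 6 × 1.8, A = 10.8 cm², y = 17.3 cm, Ī = 2.916 cm⁴.
Centroid: ȳ = ΣA·y / ΣA = 5.076119 cm.
Transfer each piece to the horizontal axis through the centroid using Ī + A·d² with d = y − 5.076119:
  bottom plate: d = -3.876119 cm → contributes +818.6271 cm⁴
  web plate: d = 4.323881 cm → contributes +588.4918 cm⁴
  top plate: d = 12.22388 cm → contributes +1616.687 cm⁴
Total I = 3023.806 cm⁴.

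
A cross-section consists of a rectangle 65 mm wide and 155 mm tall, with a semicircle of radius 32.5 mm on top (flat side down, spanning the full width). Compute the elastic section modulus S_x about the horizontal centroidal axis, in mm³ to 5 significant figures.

S_x ≈ 3.3130 × 10⁵ mm³

Treat the section as a set of non-overlapping primitives; coordinates are from the bounding-box lower-left.
Rectangular body: 65 × 155, A = 10 075 mm², y = 77.5 mm, Ī = 20 170 990 mm⁴.
Semicircular cap: semicircle r = 32.5, A = 1659.154 mm², y = 168.7934 mm, Ī = 122451.9 mm⁴.
Centroid: ȳ = ΣA·y / ΣA = 90.40846 mm.
Transfer each piece to the horizontal centroidal axis using Ī + A·d² with d = y − 90.40846:
  rectangular body: d = -12.90846 mm → contributes +21 849 769 mm⁴
  semicircular cap: d = 78.38497 mm → contributes +10 316 630 mm⁴
Total I = 32 166 399 mm⁴.
Extreme fibre distance c = 97.09154 mm; S = I/c = 331299.7 mm³.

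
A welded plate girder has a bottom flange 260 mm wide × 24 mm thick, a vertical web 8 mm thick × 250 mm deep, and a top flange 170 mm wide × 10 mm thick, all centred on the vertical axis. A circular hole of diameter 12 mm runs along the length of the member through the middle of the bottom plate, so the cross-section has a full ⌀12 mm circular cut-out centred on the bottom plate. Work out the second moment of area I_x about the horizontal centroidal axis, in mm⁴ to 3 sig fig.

I_x ≈ 1.16 × 10⁸ mm⁴

Decompose the section into non-overlapping parts with the origin at the bottom-left of its bounding rectangle.
Bottom plate: 260 × 24, A = 6 240 mm², y = 12 mm, Ī = 299 520 mm⁴.
Web plate: 8 × 250, A = 2 000 mm², y = 149 mm, Ī = 10 416 667 mm⁴.
Top plate: 170 × 10, A = 1 700 mm², y = 279 mm, Ī = 14 167 mm⁴.
Hole (subtracted): ⌀12, A = 113.1 mm², y = 12 mm, Ī = 1017.9 mm⁴.
Centroid: ȳ = ΣA·y / ΣA = 86.072 mm.
Transfer each piece to the horizontal centroidal axis using Ī + A·d² with d = y − 86.072:
  bottom plate: d = -74.072 mm → contributes +34 536 442 mm⁴
  web plate: d = 62.928 mm → contributes +18 336 490 mm⁴
  top plate: d = 192.93 mm → contributes +63 290 118 mm⁴
  hole: d = -74.072 mm → contributes −621 547 mm⁴
Total I = 115 541 503 mm⁴.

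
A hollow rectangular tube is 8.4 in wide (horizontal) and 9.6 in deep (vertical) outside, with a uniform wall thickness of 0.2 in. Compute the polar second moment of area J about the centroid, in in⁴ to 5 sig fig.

J ≈ 181.82 in⁴

Decompose the section into non-overlapping parts with the origin at the bottom-left of its bounding rectangle.
Outer rectangle: 8.4 × 9.6, A = 80.64 in², y = 4.8 in, Ī = 619.3152 in⁴.
Inner void (subtracted): 8 × 9.2, A = 73.6 in², y = 4.8 in, Ī = 519.1253 in⁴.
By symmetry the centroid is at mid-height, ȳ = 4.8 in.
All pieces are centred on the centroidal x-axis, so I = ΣĪ (holes subtracted) = 100.1899 in⁴.
Repeating about the centroidal y-axis gives I_y = 81.62987 in⁴.
Polar second moment: J = I_x + I_y = 181.8197 in⁴.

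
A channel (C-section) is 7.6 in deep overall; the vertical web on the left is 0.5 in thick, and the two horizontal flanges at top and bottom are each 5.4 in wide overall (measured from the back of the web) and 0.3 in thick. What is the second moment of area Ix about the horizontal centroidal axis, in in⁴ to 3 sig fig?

Decompose the section into non-overlapping parts with the origin at the bottom-left of its bounding rectangle.
Web: 0.5 × 7.6, A = 3.8 in², y = 3.8 in, Ī = 18.291 in⁴.
Top flange (beyond web): 4.9 × 0.3, A = 1.47 in², y = 7.45 in, Ī = 0.011025 in⁴.
Bottom flange (beyond web): 4.9 × 0.3, A = 1.47 in², y = 0.15 in, Ī = 0.011025 in⁴.
By symmetry the centroid is at mid-height, ȳ = 3.8 in.
Transfer each piece to the horizontal centroidal axis using Ī + A·d² with d = y − 3.8:
  web: d = 0 in → contributes +18.291 in⁴
  top flange (beyond web): d = 3.65 in → contributes +19.595 in⁴
  bottom flange (beyond web): d = -3.65 in → contributes +19.595 in⁴
Total I = 57.481 in⁴.

Ix ≈ 57.5 in⁴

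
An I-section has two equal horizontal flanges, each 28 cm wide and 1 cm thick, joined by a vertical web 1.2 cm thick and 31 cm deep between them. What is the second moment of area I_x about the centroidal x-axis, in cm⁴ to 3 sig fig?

I_x ≈ 1.73 × 10⁴ cm⁴

Decompose the section into non-overlapping parts with the origin at the bottom-left of its bounding rectangle.
Bottom flange: 28 × 1, A = 28 cm², y = 0.5 cm, Ī = 2.3333 cm⁴.
Web: 1.2 × 31, A = 37.2 cm², y = 16.5 cm, Ī = 2979.1 cm⁴.
Top flange: 28 × 1, A = 28 cm², y = 32.5 cm, Ī = 2.3333 cm⁴.
By symmetry the centroid is at mid-height, ȳ = 16.5 cm.
Transfer each piece to the centroidal x-axis using Ī + A·d² with d = y − 16.5:
  bottom flange: d = -16 cm → contributes +7170.3 cm⁴
  web: d = 0 cm → contributes +2979.1 cm⁴
  top flange: d = 16 cm → contributes +7170.3 cm⁴
Total I = 17 320 cm⁴.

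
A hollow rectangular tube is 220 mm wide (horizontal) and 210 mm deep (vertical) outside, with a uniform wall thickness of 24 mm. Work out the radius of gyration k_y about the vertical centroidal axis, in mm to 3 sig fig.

Break the section into simple shapes (no overlaps), measuring from the bottom-left corner of the bounding box.
Outer rectangle: 220 × 210, A = 46 200 mm², x = 110 mm, Ī = 186 340 000 mm⁴.
Inner void (subtracted): 172 × 162, A = 27 864 mm², x = 110 mm, Ī = 68 694 048 mm⁴.
By symmetry the centroid is at mid-width, x̄ = 110 mm.
All pieces are centred on the vertical centroidal axis, so I = ΣĪ (holes subtracted) = 117 645 952 mm⁴.
Radius of gyration: k = √(I/A) = √(117 645 952 / 18 336) = 80.101 mm.

k_y ≈ 80.1 mm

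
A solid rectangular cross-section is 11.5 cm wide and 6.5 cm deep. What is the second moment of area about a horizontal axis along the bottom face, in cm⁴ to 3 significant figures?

I_base ≈ 1050 cm⁴

The section: 11.5 × 6.5, A = 74.75 cm², y = 3.25 cm, Ī = 263.18 cm⁴.
Transfer it to a horizontal axis along the bottom face using Ī + A·d² with d = y − 0:
  the section: d = 3.25 cm → contributes +1052.7 cm⁴
Total I = 1052.7 cm⁴.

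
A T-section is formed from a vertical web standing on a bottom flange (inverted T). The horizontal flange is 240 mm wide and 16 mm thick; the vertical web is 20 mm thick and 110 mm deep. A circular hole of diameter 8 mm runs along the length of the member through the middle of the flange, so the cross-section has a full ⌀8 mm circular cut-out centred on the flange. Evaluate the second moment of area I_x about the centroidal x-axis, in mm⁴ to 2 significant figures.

Treat the section as a set of non-overlapping primitives; coordinates are from the bounding-box lower-left.
Flange: 240 × 16, A = 3 840 mm², y = 8 mm, Ī = 81 920 mm⁴.
Web: 20 × 110, A = 2 200 mm², y = 71 mm, Ī = 2 218 333 mm⁴.
Hole (subtracted): ⌀8, A = 50.27 mm², y = 8 mm, Ī = 201.1 mm⁴.
Centroid: ȳ = ΣA·y / ΣA = 31.14 mm.
Transfer each piece to the centroidal x-axis using Ī + A·d² with d = y − 31.14:
  flange: d = -23.14 mm → contributes +2 138 012 mm⁴
  web: d = 39.86 mm → contributes +5 713 808 mm⁴
  hole: d = -23.14 mm → contributes −27 115 mm⁴
Total I = 7 824 705 mm⁴.

I_x ≈ 7.8 × 10⁶ mm⁴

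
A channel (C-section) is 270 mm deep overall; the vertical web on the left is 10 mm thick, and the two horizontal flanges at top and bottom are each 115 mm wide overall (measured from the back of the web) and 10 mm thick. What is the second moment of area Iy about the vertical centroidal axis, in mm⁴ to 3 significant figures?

Break the section into simple shapes (no overlaps), measuring from the bottom-left corner of the bounding box.
Web: 10 × 270, A = 2 700 mm², x = 5 mm, Ī = 22 500 mm⁴.
Top flange (beyond web): 105 × 10, A = 1 050 mm², x = 62.5 mm, Ī = 964 688 mm⁴.
Bottom flange (beyond web): 105 × 10, A = 1 050 mm², x = 62.5 mm, Ī = 964 688 mm⁴.
Centroid: x̄ = ΣA·x / ΣA = 30.156 mm.
Transfer each piece to the vertical centroidal axis using Ī + A·d² with d = x − 30.156:
  web: d = -25.156 mm → contributes +1 731 160 mm⁴
  top flange (beyond web): d = 32.344 mm → contributes +2 063 112 mm⁴
  bottom flange (beyond web): d = 32.344 mm → contributes +2 063 112 mm⁴
Total I = 5 857 383 mm⁴.

Iy ≈ 5.86 × 10⁶ mm⁴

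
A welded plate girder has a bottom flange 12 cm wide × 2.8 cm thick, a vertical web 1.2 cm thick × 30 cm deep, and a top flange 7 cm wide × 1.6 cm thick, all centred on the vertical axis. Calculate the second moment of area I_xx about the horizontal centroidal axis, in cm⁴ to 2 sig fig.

Decompose the section into non-overlapping parts with the origin at the bottom-left of its bounding rectangle.
Bottom plate: 12 × 2.8, A = 33.6 cm², y = 1.4 cm, Ī = 21.95 cm⁴.
Web plate: 1.2 × 30, A = 36 cm², y = 17.8 cm, Ī = 2 700 cm⁴.
Top plate: 7 × 1.6, A = 11.2 cm², y = 33.6 cm, Ī = 2.389 cm⁴.
Centroid: ȳ = ΣA·y / ΣA = 13.17 cm.
Transfer each piece to the horizontal centroidal axis using Ī + A·d² with d = y − 13.17:
  bottom plate: d = -11.77 cm → contributes +4 677 cm⁴
  web plate: d = 4.63 cm → contributes +3 472 cm⁴
  top plate: d = 20.43 cm → contributes +4 677 cm⁴
Total I = 12 825 cm⁴.

I_xx ≈ 1.3 × 10⁴ cm⁴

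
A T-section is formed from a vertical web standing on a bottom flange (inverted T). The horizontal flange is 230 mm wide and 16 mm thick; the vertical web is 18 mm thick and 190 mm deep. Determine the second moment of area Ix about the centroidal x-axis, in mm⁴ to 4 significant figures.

Treat the section as a set of non-overlapping primitives; coordinates are from the bounding-box lower-left.
Flange: 230 × 16, A = 3 680 mm², y = 8 mm, Ī = 78506.7 mm⁴.
Web: 18 × 190, A = 3 420 mm², y = 111 mm, Ī = 10 288 500 mm⁴.
Centroid: ȳ = ΣA·y / ΣA = 57.6141 mm.
Transfer each piece to the centroidal x-axis using Ī + A·d² with d = y − 57.6141:
  flange: d = -49.6141 mm → contributes +9 137 038 mm⁴
  web: d = 53.3859 mm → contributes +20 035 691 mm⁴
Total I = 29 172 729 mm⁴.

Ix ≈ 2.917 × 10⁷ mm⁴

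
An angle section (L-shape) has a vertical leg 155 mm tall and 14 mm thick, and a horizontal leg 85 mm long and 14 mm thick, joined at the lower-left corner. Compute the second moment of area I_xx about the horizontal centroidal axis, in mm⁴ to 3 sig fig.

Decompose the section into non-overlapping parts with the origin at the bottom-left of its bounding rectangle.
Vertical leg: 14 × 155, A = 2 170 mm², y = 77.5 mm, Ī = 4 344 521 mm⁴.
Horizontal leg (remainder): 71 × 14, A = 994 mm², y = 7 mm, Ī = 16 235 mm⁴.
Centroid: ȳ = ΣA·y / ΣA = 55.352 mm.
Transfer each piece to the horizontal centroidal axis using Ī + A·d² with d = y − 55.352:
  vertical leg: d = 22.148 mm → contributes +5 409 002 mm⁴
  horizontal leg (remainder): d = -48.352 mm → contributes +2 340 102 mm⁴
Total I = 7 749 103 mm⁴.

I_xx ≈ 7.75 × 10⁶ mm⁴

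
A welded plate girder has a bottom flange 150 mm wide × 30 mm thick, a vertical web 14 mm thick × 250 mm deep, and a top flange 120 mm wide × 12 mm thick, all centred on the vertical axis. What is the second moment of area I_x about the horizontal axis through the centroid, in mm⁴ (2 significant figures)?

I_x ≈ 1.1 × 10⁸ mm⁴

Decompose the section into non-overlapping parts with the origin at the bottom-left of its bounding rectangle.
Bottom plate: 150 × 30, A = 4 500 mm², y = 15 mm, Ī = 337 500 mm⁴.
Web plate: 14 × 250, A = 3 500 mm², y = 155 mm, Ī = 18 229 167 mm⁴.
Top plate: 120 × 12, A = 1 440 mm², y = 286 mm, Ī = 17 280 mm⁴.
Centroid: ȳ = ΣA·y / ΣA = 108.2 mm.
Transfer each piece to the horizontal axis through the centroid using Ī + A·d² with d = y − 108.2:
  bottom plate: d = -93.25 mm → contributes +39 463 975 mm⁴
  web plate: d = 46.75 mm → contributes +25 880 022 mm⁴
  top plate: d = 177.8 mm → contributes +45 516 339 mm⁴
Total I = 110 860 336 mm⁴.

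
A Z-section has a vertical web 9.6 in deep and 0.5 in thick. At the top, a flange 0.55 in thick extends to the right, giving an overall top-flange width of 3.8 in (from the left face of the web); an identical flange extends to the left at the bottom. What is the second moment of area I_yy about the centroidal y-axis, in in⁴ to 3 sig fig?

Decompose the section into non-overlapping parts with the origin at the bottom-left of its bounding rectangle.
Web: 0.5 × 9.6, A = 4.8 in², x = 3.55 in, Ī = 0.1 in⁴.
Top flange (beyond web): 3.3 × 0.55, A = 1.815 in², x = 5.45 in, Ī = 1.6471 in⁴.
Bottom flange (beyond web): 3.3 × 0.55, A = 1.815 in², x = 1.65 in, Ī = 1.6471 in⁴.
Centroid: x̄ = ΣA·x / ΣA = 3.55 in.
Transfer each piece to the centroidal y-axis using Ī + A·d² with d = x − 3.55:
  web: d = 0 in → contributes +0.1 in⁴
  top flange (beyond web): d = 1.9 in → contributes +8.1993 in⁴
  bottom flange (beyond web): d = -1.9 in → contributes +8.1993 in⁴
Total I = 16.499 in⁴.

I_yy ≈ 16.5 in⁴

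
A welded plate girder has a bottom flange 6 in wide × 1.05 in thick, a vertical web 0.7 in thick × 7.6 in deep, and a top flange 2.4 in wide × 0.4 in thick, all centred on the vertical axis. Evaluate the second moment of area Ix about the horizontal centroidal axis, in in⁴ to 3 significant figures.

Decompose the section into non-overlapping parts with the origin at the bottom-left of its bounding rectangle.
Bottom plate: 6 × 1.05, A = 6.3 in², y = 0.525 in, Ī = 0.57881 in⁴.
Web plate: 0.7 × 7.6, A = 5.32 in², y = 4.85 in, Ī = 25.607 in⁴.
Top plate: 2.4 × 0.4, A = 0.96 in², y = 8.85 in, Ī = 0.0128 in⁴.
Centroid: ȳ = ΣA·y / ΣA = 2.9893 in.
Transfer each piece to the horizontal centroidal axis using Ī + A·d² with d = y − 2.9893:
  bottom plate: d = -2.4643 in → contributes +38.838 in⁴
  web plate: d = 1.8607 in → contributes +44.026 in⁴
  top plate: d = 5.8607 in → contributes +32.987 in⁴
Total I = 115.85 in⁴.

Ix ≈ 116 in⁴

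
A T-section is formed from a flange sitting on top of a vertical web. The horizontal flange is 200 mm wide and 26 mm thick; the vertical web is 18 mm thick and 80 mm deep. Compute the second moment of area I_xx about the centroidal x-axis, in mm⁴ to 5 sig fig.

Decompose the section into non-overlapping parts with the origin at the bottom-left of its bounding rectangle.
Flange: 200 × 26, A = 5 200 mm², y = 93 mm, Ī = 292933.3 mm⁴.
Web: 18 × 80, A = 1 440 mm², y = 40 mm, Ī = 768 000 mm⁴.
Centroid: ȳ = ΣA·y / ΣA = 81.50602 mm.
Transfer each piece to the centroidal x-axis using Ī + A·d² with d = y − 81.50602:
  flange: d = 11.49398 mm → contributes +979 913 mm⁴
  web: d = -41.50602 mm → contributes +3 248 760 mm⁴
Total I = 4 228 673 mm⁴.

I_xx ≈ 4.2287 × 10⁶ mm⁴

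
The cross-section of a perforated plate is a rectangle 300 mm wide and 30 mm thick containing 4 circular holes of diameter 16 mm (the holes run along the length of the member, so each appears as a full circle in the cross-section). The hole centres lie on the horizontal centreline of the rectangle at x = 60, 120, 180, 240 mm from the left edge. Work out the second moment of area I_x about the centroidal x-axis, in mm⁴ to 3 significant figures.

Split into non-overlapping primitives; take the origin at the lower-left of the bounding box.
Plate: 300 × 30, A = 9 000 mm², y = 15 mm, Ī = 675 000 mm⁴.
Hole 1 (subtracted): ⌀16, A = 201.06 mm², y = 15 mm, Ī = 3 217 mm⁴.
Hole 2 (subtracted): ⌀16, A = 201.06 mm², y = 15 mm, Ī = 3 217 mm⁴.
Hole 3 (subtracted): ⌀16, A = 201.06 mm², y = 15 mm, Ī = 3 217 mm⁴.
Hole 4 (subtracted): ⌀16, A = 201.06 mm², y = 15 mm, Ī = 3 217 mm⁴.
By symmetry the centroid is at mid-height, ȳ = 15 mm.
All pieces are centred on the centroidal x-axis, so I = ΣĪ (holes subtracted) = 662 132 mm⁴.

I_x ≈ 6.62 × 10⁵ mm⁴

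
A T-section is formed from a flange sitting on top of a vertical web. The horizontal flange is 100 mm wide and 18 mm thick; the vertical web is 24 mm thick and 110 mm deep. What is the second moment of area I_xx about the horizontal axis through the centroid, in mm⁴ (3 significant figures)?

Decompose the section into non-overlapping parts with the origin at the bottom-left of its bounding rectangle.
Flange: 100 × 18, A = 1 800 mm², y = 119 mm, Ī = 48 600 mm⁴.
Web: 24 × 110, A = 2 640 mm², y = 55 mm, Ī = 2 662 000 mm⁴.
Centroid: ȳ = ΣA·y / ΣA = 80.946 mm.
Transfer each piece to the horizontal axis through the centroid using Ī + A·d² with d = y − 80.946:
  flange: d = 38.054 mm → contributes +2 655 200 mm⁴
  web: d = -25.946 mm → contributes +4 439 227 mm⁴
Total I = 7 094 427 mm⁴.

I_xx ≈ 7.09 × 10⁶ mm⁴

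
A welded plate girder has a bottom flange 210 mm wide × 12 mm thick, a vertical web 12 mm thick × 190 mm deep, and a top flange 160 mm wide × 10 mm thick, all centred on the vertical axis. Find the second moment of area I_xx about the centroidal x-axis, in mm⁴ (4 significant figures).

I_xx ≈ 4.721 × 10⁷ mm⁴

Break the section into simple shapes (no overlaps), measuring from the bottom-left corner of the bounding box.
Bottom plate: 210 × 12, A = 2 520 mm², y = 6 mm, Ī = 30 240 mm⁴.
Web plate: 12 × 190, A = 2 280 mm², y = 107 mm, Ī = 6 859 000 mm⁴.
Top plate: 160 × 10, A = 1 600 mm², y = 207 mm, Ī = 13333.3 mm⁴.
Centroid: ȳ = ΣA·y / ΣA = 92.2313 mm.
Transfer each piece to the centroidal x-axis using Ī + A·d² with d = y − 92.2313:
  bottom plate: d = -86.2313 mm → contributes +18 768 528 mm⁴
  web plate: d = 14.7688 mm → contributes +7 356 304 mm⁴
  top plate: d = 114.769 mm → contributes +21 088 319 mm⁴
Total I = 47 213 151 mm⁴.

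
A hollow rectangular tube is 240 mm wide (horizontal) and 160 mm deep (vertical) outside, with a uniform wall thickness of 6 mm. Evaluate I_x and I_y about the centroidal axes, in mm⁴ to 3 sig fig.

Break the section into simple shapes (no overlaps), measuring from the bottom-left corner of the bounding box.
Outer rectangle: 240 × 160, A = 38 400 mm², y = 80 mm, Ī = 81 920 000 mm⁴.
Inner void (subtracted): 228 × 148, A = 33 744 mm², y = 80 mm, Ī = 61 594 048 mm⁴.
By symmetry the centroid is at mid-height, ȳ = 80 mm.
All pieces are centred on the centroidal x-axis, so I = ΣĪ (holes subtracted) = 20 325 952 mm⁴.
Repeating about the centroidal y-axis gives I_y = 38 140 992 mm⁴.

I_x ≈ 2.03 × 10⁷ mm⁴, I_y ≈ 3.81 × 10⁷ mm⁴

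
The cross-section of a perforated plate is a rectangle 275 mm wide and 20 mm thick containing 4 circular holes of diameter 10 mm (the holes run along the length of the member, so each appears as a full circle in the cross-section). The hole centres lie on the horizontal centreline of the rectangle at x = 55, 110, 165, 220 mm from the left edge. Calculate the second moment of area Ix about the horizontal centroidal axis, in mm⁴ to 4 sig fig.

Ix ≈ 1.814 × 10⁵ mm⁴

Decompose the section into non-overlapping parts with the origin at the bottom-left of its bounding rectangle.
Plate: 275 × 20, A = 5 500 mm², y = 10 mm, Ī = 183 333 mm⁴.
Hole 1 (subtracted): ⌀10, A = 78.5398 mm², y = 10 mm, Ī = 490.874 mm⁴.
Hole 2 (subtracted): ⌀10, A = 78.5398 mm², y = 10 mm, Ī = 490.874 mm⁴.
Hole 3 (subtracted): ⌀10, A = 78.5398 mm², y = 10 mm, Ī = 490.874 mm⁴.
Hole 4 (subtracted): ⌀10, A = 78.5398 mm², y = 10 mm, Ī = 490.874 mm⁴.
By symmetry the centroid is at mid-height, ȳ = 10 mm.
All pieces are centred on the horizontal centroidal axis, so I = ΣĪ (holes subtracted) = 181 370 mm⁴.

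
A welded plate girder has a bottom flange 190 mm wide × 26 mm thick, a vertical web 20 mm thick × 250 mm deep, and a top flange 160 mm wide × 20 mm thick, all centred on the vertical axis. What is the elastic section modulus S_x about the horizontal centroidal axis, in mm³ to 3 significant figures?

Decompose the section into non-overlapping parts with the origin at the bottom-left of its bounding rectangle.
Bottom plate: 190 × 26, A = 4 940 mm², y = 13 mm, Ī = 278 287 mm⁴.
Web plate: 20 × 250, A = 5 000 mm², y = 151 mm, Ī = 26 041 667 mm⁴.
Top plate: 160 × 20, A = 3 200 mm², y = 286 mm, Ī = 106 667 mm⁴.
Centroid: ȳ = ΣA·y / ΣA = 132 mm.
Transfer each piece to the horizontal centroidal axis using Ī + A·d² with d = y − 132:
  bottom plate: d = -119 mm → contributes +70 228 258 mm⁴
  web plate: d = 19.005 mm → contributes +27 847 534 mm⁴
  top plate: d = 154 mm → contributes +76 002 367 mm⁴
Total I = 174 078 160 mm⁴.
Extreme fibre distance c = 164 mm; S = I/c = 1 061 423 mm³.

S_x ≈ 1.06 × 10⁶ mm³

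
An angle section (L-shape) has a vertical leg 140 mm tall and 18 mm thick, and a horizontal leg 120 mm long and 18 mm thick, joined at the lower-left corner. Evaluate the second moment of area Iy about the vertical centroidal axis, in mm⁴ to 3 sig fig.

Iy ≈ 5.48 × 10⁶ mm⁴

Treat the section as a set of non-overlapping primitives; coordinates are from the bounding-box lower-left.
Vertical leg: 18 × 140, A = 2 520 mm², x = 9 mm, Ī = 68 040 mm⁴.
Horizontal leg (remainder): 102 × 18, A = 1 836 mm², x = 69 mm, Ī = 1 591 812 mm⁴.
Centroid: x̄ = ΣA·x / ΣA = 34.289 mm.
Transfer each piece to the vertical centroidal axis using Ī + A·d² with d = x − 34.289:
  vertical leg: d = -25.289 mm → contributes +1 679 697 mm⁴
  horizontal leg (remainder): d = 34.711 mm → contributes +3 803 890 mm⁴
Total I = 5 483 588 mm⁴.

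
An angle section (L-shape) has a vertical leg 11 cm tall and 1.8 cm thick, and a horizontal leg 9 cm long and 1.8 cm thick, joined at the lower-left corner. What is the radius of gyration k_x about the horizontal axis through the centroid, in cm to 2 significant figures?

k_x ≈ 3.4 cm

Treat the section as a set of non-overlapping primitives; coordinates are from the bounding-box lower-left.
Vertical leg: 1.8 × 11, A = 19.8 cm², y = 5.5 cm, Ī = 199.7 cm⁴.
Horizontal leg (remainder): 7.2 × 1.8, A = 12.96 cm², y = 0.9 cm, Ī = 3.499 cm⁴.
Centroid: ȳ = ΣA·y / ΣA = 3.68 cm.
Transfer each piece to the horizontal axis through the centroid using Ī + A·d² with d = y − 3.68:
  vertical leg: d = 1.82 cm → contributes +265.2 cm⁴
  horizontal leg (remainder): d = -2.78 cm → contributes +103.7 cm⁴
Total I = 368.9 cm⁴.
Radius of gyration: k = √(I/A) = √(368.9 / 32.76) = 3.356 cm.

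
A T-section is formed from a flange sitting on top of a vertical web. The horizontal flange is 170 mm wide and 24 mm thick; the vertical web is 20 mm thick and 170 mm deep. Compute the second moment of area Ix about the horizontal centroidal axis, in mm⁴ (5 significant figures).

Split into non-overlapping primitives; take the origin at the lower-left of the bounding box.
Flange: 170 × 24, A = 4 080 mm², y = 182 mm, Ī = 195 840 mm⁴.
Web: 20 × 170, A = 3 400 mm², y = 85 mm, Ī = 8 188 333 mm⁴.
Centroid: ȳ = ΣA·y / ΣA = 137.9091 mm.
Transfer each piece to the horizontal centroidal axis using Ī + A·d² with d = y − 137.9091:
  flange: d = 44.09091 mm → contributes +8 127 394 mm⁴
  web: d = -52.90909 mm → contributes +17 706 198 mm⁴
Total I = 25 833 592 mm⁴.

Ix ≈ 2.5834 × 10⁷ mm⁴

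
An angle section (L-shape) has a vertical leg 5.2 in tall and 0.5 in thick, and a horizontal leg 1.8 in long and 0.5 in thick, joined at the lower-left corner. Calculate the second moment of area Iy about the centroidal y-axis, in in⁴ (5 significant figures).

Decompose the section into non-overlapping parts with the origin at the bottom-left of its bounding rectangle.
Vertical leg: 0.5 × 5.2, A = 2.6 in², x = 0.25 in, Ī = 0.05416667 in⁴.
Horizontal leg (remainder): 1.3 × 0.5, A = 0.65 in², x = 1.15 in, Ī = 0.09154167 in⁴.
Centroid: x̄ = ΣA·x / ΣA = 0.43 in.
Transfer each piece to the centroidal y-axis using Ī + A·d² with d = x − 0.43:
  vertical leg: d = -0.18 in → contributes +0.1384067 in⁴
  horizontal leg (remainder): d = 0.72 in → contributes +0.4285017 in⁴
Total I = 0.5669083 in⁴.

Iy ≈ 0.56691 in⁴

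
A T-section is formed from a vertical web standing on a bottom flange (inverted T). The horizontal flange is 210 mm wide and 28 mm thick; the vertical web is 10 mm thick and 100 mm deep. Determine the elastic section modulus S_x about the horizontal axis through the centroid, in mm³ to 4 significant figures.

S_x ≈ 4.506 × 10⁴ mm³

Treat the section as a set of non-overlapping primitives; coordinates are from the bounding-box lower-left.
Flange: 210 × 28, A = 5 880 mm², y = 14 mm, Ī = 384 160 mm⁴.
Web: 10 × 100, A = 1 000 mm², y = 78 mm, Ī = 833 333 mm⁴.
Centroid: ȳ = ΣA·y / ΣA = 23.3023 mm.
Transfer each piece to the horizontal axis through the centroid using Ī + A·d² with d = y − 23.3023:
  flange: d = -9.30233 mm → contributes +892 976 mm⁴
  web: d = 54.6977 mm → contributes +3 825 169 mm⁴
Total I = 4 718 144 mm⁴.
Extreme fibre distance c = 104.698 mm; S = I/c = 45064.5 mm³.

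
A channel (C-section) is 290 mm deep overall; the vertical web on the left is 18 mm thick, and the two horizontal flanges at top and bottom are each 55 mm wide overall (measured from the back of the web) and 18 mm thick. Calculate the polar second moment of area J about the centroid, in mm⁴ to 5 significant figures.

Decompose the section into non-overlapping parts with the origin at the bottom-left of its bounding rectangle.
Web: 18 × 290, A = 5 220 mm², y = 145 mm, Ī = 36 583 500 mm⁴.
Top flange (beyond web): 37 × 18, A = 666 mm², y = 281 mm, Ī = 17 982 mm⁴.
Bottom flange (beyond web): 37 × 18, A = 666 mm², y = 9 mm, Ī = 17 982 mm⁴.
By symmetry the centroid is at mid-height, ȳ = 145 mm.
Transfer each piece to the centroidal x-axis using Ī + A·d² with d = y − 145:
  web: d = 0 mm → contributes +36 583 500 mm⁴
  top flange (beyond web): d = 136 mm → contributes +12 336 318 mm⁴
  bottom flange (beyond web): d = -136 mm → contributes +12 336 318 mm⁴
Total I = 61 256 136 mm⁴.
For the y-axis: x̄ = 14.59066 mm.
Repeating about the centroidal y-axis gives I_y = 1 095 438 mm⁴.
Polar second moment: J = I_x + I_y = 62 351 574 mm⁴.

J ≈ 6.2352 × 10⁷ mm⁴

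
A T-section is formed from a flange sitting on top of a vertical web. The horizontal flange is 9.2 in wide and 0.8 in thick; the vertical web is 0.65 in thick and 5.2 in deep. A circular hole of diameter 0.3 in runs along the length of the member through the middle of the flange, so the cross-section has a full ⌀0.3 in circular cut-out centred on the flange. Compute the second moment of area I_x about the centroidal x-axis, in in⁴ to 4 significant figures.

Decompose the section into non-overlapping parts with the origin at the bottom-left of its bounding rectangle.
Flange: 9.2 × 0.8, A = 7.36 in², y = 5.6 in, Ī = 0.392533 in⁴.
Web: 0.65 × 5.2, A = 3.38 in², y = 2.6 in, Ī = 7.61627 in⁴.
Hole (subtracted): ⌀0.3, A = 0.0706858 in², y = 5.6 in, Ī = 0.000397608 in⁴.
Centroid: ȳ = ΣA·y / ΣA = 4.64961 in.
Transfer each piece to the centroidal x-axis using Ī + A·d² with d = y − 4.64961:
  flange: d = 0.950389 in → contributes +7.04038 in⁴
  web: d = -2.04961 in → contributes +21.8153 in⁴
  hole: d = 0.950389 in → contributes −0.0642438 in⁴
Total I = 28.7915 in⁴.

I_x ≈ 28.79 in⁴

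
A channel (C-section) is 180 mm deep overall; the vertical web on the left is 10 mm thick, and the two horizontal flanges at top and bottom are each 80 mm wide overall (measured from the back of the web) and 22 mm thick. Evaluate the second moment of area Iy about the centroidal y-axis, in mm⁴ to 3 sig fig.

Iy ≈ 3.09 × 10⁶ mm⁴

Treat the section as a set of non-overlapping primitives; coordinates are from the bounding-box lower-left.
Web: 10 × 180, A = 1 800 mm², x = 5 mm, Ī = 15 000 mm⁴.
Top flange (beyond web): 70 × 22, A = 1 540 mm², x = 45 mm, Ī = 628 833 mm⁴.
Bottom flange (beyond web): 70 × 22, A = 1 540 mm², x = 45 mm, Ī = 628 833 mm⁴.
Centroid: x̄ = ΣA·x / ΣA = 30.246 mm.
Transfer each piece to the centroidal y-axis using Ī + A·d² with d = x − 30.246:
  web: d = -25.246 mm → contributes +1 162 240 mm⁴
  top flange (beyond web): d = 14.754 mm → contributes +964 066 mm⁴
  bottom flange (beyond web): d = 14.754 mm → contributes +964 066 mm⁴
Total I = 3 090 372 mm⁴.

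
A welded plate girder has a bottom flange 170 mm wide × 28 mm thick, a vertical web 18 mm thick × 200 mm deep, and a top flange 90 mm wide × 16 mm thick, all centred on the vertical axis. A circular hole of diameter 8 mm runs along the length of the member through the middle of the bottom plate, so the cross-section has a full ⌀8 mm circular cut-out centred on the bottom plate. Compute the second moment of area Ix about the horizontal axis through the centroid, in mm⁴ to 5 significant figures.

Ix ≈ 7.5426 × 10⁷ mm⁴

Split into non-overlapping primitives; take the origin at the lower-left of the bounding box.
Bottom plate: 170 × 28, A = 4 760 mm², y = 14 mm, Ī = 310986.7 mm⁴.
Web plate: 18 × 200, A = 3 600 mm², y = 128 mm, Ī = 12 000 000 mm⁴.
Top plate: 90 × 16, A = 1 440 mm², y = 236 mm, Ī = 30 720 mm⁴.
Hole (subtracted): ⌀8, A = 50.26548 mm², y = 14 mm, Ī = 201.0619 mm⁴.
Centroid: ȳ = ΣA·y / ΣA = 88.88204 mm.
Transfer each piece to the horizontal axis through the centroid using Ī + A·d² with d = y − 88.88204:
  bottom plate: d = -74.88204 mm → contributes +27 001 829 mm⁴
  web plate: d = 39.11796 mm → contributes +17 508 774 mm⁴
  top plate: d = 147.118 mm → contributes +31 197 640 mm⁴
  hole: d = -74.88204 mm → contributes −282055.7 mm⁴
Total I = 75 426 187 mm⁴.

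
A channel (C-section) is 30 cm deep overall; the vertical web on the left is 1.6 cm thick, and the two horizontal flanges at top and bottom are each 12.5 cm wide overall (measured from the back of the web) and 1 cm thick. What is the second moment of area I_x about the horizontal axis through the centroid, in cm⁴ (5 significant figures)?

I_x ≈ 8185.3 cm⁴

Treat the section as a set of non-overlapping primitives; coordinates are from the bounding-box lower-left.
Web: 1.6 × 30, A = 48 cm², y = 15 cm, Ī = 3 600 cm⁴.
Top flange (beyond web): 10.9 × 1, A = 10.9 cm², y = 29.5 cm, Ī = 0.9083333 cm⁴.
Bottom flange (beyond web): 10.9 × 1, A = 10.9 cm², y = 0.5 cm, Ī = 0.9083333 cm⁴.
By symmetry the centroid is at mid-height, ȳ = 15 cm.
Transfer each piece to the horizontal axis through the centroid using Ī + A·d² with d = y − 15:
  web: d = 0 cm → contributes +3 600 cm⁴
  top flange (beyond web): d = 14.5 cm → contributes +2292.633 cm⁴
  bottom flange (beyond web): d = -14.5 cm → contributes +2292.633 cm⁴
Total I = 8185.267 cm⁴.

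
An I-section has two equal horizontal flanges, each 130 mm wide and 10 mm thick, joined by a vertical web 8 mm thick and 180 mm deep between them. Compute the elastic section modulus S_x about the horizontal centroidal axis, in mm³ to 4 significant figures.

Split into non-overlapping primitives; take the origin at the lower-left of the bounding box.
Bottom flange: 130 × 10, A = 1 300 mm², y = 5 mm, Ī = 10833.3 mm⁴.
Web: 8 × 180, A = 1 440 mm², y = 100 mm, Ī = 3 888 000 mm⁴.
Top flange: 130 × 10, A = 1 300 mm², y = 195 mm, Ī = 10833.3 mm⁴.
By symmetry the centroid is at mid-height, ȳ = 100 mm.
Transfer each piece to the horizontal centroidal axis using Ī + A·d² with d = y − 100:
  bottom flange: d = -95 mm → contributes +11 743 333 mm⁴
  web: d = 0 mm → contributes +3 888 000 mm⁴
  top flange: d = 95 mm → contributes +11 743 333 mm⁴
Total I = 27 374 667 mm⁴.
Extreme fibre distance c = 100 mm; S = I/c = 273 747 mm³.

S_x ≈ 2.737 × 10⁵ mm³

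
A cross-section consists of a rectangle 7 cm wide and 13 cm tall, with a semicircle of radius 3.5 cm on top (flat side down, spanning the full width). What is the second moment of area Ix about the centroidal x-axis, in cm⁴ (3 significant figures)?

Ix ≈ 2310 cm⁴

Break the section into simple shapes (no overlaps), measuring from the bottom-left corner of the bounding box.
Rectangular body: 7 × 13, A = 91 cm², y = 6.5 cm, Ī = 1281.6 cm⁴.
Semicircular cap: semicircle r = 3.5, A = 19.242 cm², y = 14.485 cm, Ī = 16.47 cm⁴.
Centroid: ȳ = ΣA·y / ΣA = 7.8938 cm.
Transfer each piece to the centroidal x-axis using Ī + A·d² with d = y − 7.8938:
  rectangular body: d = -1.3938 cm → contributes +1458.4 cm⁴
  semicircular cap: d = 6.5916 cm → contributes +852.54 cm⁴
Total I = 2310.9 cm⁴.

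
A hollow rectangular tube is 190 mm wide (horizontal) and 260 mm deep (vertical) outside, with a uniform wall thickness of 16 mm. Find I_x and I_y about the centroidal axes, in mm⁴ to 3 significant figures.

I_x ≈ 1.22 × 10⁸ mm⁴, I_y ≈ 7.37 × 10⁷ mm⁴

Decompose the section into non-overlapping parts with the origin at the bottom-left of its bounding rectangle.
Outer rectangle: 190 × 260, A = 49 400 mm², y = 130 mm, Ī = 278 286 667 mm⁴.
Inner void (subtracted): 158 × 228, A = 36 024 mm², y = 130 mm, Ī = 156 055 968 mm⁴.
By symmetry the centroid is at mid-height, ȳ = 130 mm.
All pieces are centred on the centroidal x-axis, so I = ΣĪ (holes subtracted) = 122 230 699 mm⁴.
Repeating about the centroidal y-axis gives I_y = 73 669 739 mm⁴.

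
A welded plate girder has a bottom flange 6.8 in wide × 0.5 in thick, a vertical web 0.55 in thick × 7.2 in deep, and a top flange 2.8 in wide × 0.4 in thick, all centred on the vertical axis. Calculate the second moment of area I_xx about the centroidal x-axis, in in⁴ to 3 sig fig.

Split into non-overlapping primitives; take the origin at the lower-left of the bounding box.
Bottom plate: 6.8 × 0.5, A = 3.4 in², y = 0.25 in, Ī = 0.070833 in⁴.
Web plate: 0.55 × 7.2, A = 3.96 in², y = 4.1 in, Ī = 17.107 in⁴.
Top plate: 2.8 × 0.4, A = 1.12 in², y = 7.9 in, Ī = 0.014933 in⁴.
Centroid: ȳ = ΣA·y / ΣA = 3.0583 in.
Transfer each piece to the centroidal x-axis using Ī + A·d² with d = y − 3.0583:
  bottom plate: d = -2.8083 in → contributes +26.884 in⁴
  web plate: d = 1.0417 in → contributes +21.405 in⁴
  top plate: d = 4.8417 in → contributes +26.271 in⁴
Total I = 74.559 in⁴.

I_xx ≈ 74.6 in⁴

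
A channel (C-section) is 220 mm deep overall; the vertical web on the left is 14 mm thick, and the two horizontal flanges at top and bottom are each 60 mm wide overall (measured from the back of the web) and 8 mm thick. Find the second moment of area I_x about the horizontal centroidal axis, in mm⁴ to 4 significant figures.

I_x ≈ 2.070 × 10⁷ mm⁴

Break the section into simple shapes (no overlaps), measuring from the bottom-left corner of the bounding box.
Web: 14 × 220, A = 3 080 mm², y = 110 mm, Ī = 12 422 667 mm⁴.
Top flange (beyond web): 46 × 8, A = 368 mm², y = 216 mm, Ī = 1962.67 mm⁴.
Bottom flange (beyond web): 46 × 8, A = 368 mm², y = 4 mm, Ī = 1962.67 mm⁴.
By symmetry the centroid is at mid-height, ȳ = 110 mm.
Transfer each piece to the horizontal centroidal axis using Ī + A·d² with d = y − 110:
  web: d = 0 mm → contributes +12 422 667 mm⁴
  top flange (beyond web): d = 106 mm → contributes +4 136 811 mm⁴
  bottom flange (beyond web): d = -106 mm → contributes +4 136 811 mm⁴
Total I = 20 696 288 mm⁴.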